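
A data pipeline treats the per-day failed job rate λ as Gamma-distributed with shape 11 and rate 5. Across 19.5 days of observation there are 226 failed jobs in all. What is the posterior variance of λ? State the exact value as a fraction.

948/2401

Total count 226 over total exposure 19.5 days.
Gamma(α, β) with Poisson data over total exposure Σt gives posterior Gamma(α+Σx, β+Σt) = Gamma(237, 49/2).
Posterior variance = α'/β'² = 237/(2401/4) = 948/2401.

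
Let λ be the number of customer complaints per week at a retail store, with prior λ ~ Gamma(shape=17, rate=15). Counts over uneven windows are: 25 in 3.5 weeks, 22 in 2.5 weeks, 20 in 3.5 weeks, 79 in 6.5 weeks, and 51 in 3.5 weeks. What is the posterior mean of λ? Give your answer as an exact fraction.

428/69

Total count: 25 + 22 + 20 + 79 + 51 = 197.
Total exposure: 3.5 + 2.5 + 3.5 + 6.5 + 3.5 = 19.5 weeks.
By Gamma–Poisson conjugacy, the posterior is Gamma(α + Σx, β + Σt) = Gamma(17 + 197, 15 + 19.5) = Gamma(214, 69/2).
Posterior mean = α'/β' = 214/(69/2) = 428/69.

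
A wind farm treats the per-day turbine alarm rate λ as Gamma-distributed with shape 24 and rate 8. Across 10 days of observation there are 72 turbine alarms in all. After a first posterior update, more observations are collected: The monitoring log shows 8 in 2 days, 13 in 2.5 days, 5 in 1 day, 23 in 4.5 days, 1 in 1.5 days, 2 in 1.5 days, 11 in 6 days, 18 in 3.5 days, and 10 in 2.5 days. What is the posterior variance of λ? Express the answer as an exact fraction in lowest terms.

187/1849

Total count 72 over total exposure 10 days.
After the first batch: Gamma(24 + 72, 8 + 10) = Gamma(96, 18).
Total count: 8 + 13 + 5 + 23 + 1 + 2 + 11 + 18 + 10 = 91.
Total exposure: 2 + 2.5 + 1 + 4.5 + 1.5 + 1.5 + 6 + 3.5 + 2.5 = 25 days.
After the second batch: Gamma(96 + 91, 18 + 25) = Gamma(187, 43).
Posterior variance = α'/β'² = 187/1849.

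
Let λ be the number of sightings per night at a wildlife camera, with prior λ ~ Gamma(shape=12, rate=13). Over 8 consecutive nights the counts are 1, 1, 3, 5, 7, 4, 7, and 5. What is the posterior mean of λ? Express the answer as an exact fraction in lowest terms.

Total count: 1 + 1 + 3 + 5 + 7 + 4 + 7 + 5 = 33.
Total exposure: 8 nights.
Posterior: α' = 12 + 33 = 45, β' = 13 + 8 = 21.
Posterior mean = α'/β' = 45/21 = 15/7.

15/7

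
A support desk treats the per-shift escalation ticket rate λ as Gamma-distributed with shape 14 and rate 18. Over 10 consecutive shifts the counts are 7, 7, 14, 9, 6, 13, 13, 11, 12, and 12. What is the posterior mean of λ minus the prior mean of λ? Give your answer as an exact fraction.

433/126

Total count: 7 + 7 + 14 + 9 + 6 + 13 + 13 + 11 + 12 + 12 = 104.
Total exposure: 10 shifts.
Gamma(α, β) with Poisson data over total exposure Σt gives posterior Gamma(α+Σx, β+Σt) = Gamma(118, 28).
Posterior mean = 118/28 = 59/14; prior mean = 14/18 = 7/9. Difference = 59/14 − 7/9 = 433/126.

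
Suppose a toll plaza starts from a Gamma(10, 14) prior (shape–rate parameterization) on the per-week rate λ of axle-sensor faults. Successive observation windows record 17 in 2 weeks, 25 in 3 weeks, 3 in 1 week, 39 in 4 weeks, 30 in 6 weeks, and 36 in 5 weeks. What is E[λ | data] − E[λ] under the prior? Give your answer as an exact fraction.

27/7

Total count: 17 + 25 + 3 + 39 + 30 + 36 = 150.
Total exposure: 2 + 3 + 1 + 4 + 6 + 5 = 21 weeks.
By Gamma–Poisson conjugacy, the posterior is Gamma(α + Σx, β + Σt) = Gamma(10 + 150, 14 + 21) = Gamma(160, 35).
Posterior mean = 160/35 = 32/7; prior mean = 10/14 = 5/7. Difference = 32/7 − 5/7 = 27/7.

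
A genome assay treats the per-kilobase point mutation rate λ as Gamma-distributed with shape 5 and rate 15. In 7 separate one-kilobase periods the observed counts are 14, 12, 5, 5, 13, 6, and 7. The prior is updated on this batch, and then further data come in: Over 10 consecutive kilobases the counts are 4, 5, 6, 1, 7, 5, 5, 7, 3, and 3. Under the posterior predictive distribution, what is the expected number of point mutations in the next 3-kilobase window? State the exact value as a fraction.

339/32

Total count: 14 + 12 + 5 + 5 + 13 + 6 + 7 = 62.
Total exposure: 7 kilobases.
After the first batch: Gamma(5 + 62, 15 + 7) = Gamma(67, 22).
Total count: 4 + 5 + 6 + 1 + 7 + 5 + 5 + 7 + 3 + 3 = 46.
Total exposure: 10 kilobases.
After the second batch: Gamma(67 + 46, 22 + 10) = Gamma(113, 32).
Predictive mean over a 3-kilobase window = T·E[λ|data] = 3·113/32 = 339/32.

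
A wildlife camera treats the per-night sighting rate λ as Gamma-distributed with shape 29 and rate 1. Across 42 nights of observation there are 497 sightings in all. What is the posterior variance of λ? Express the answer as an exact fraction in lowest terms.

526/1849

Total count 497 over total exposure 42 nights.
The Gamma prior is conjugate for the Poisson rate, so λ | data ~ Gamma(29+497, 1+42) = Gamma(526, 43).
Posterior variance = α'/β'² = 526/1849.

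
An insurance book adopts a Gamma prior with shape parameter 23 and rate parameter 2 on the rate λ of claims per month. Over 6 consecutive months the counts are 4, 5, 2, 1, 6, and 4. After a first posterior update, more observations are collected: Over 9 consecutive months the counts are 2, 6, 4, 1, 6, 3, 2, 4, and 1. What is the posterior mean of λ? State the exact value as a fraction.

Total count: 4 + 5 + 2 + 1 + 6 + 4 = 22.
Total exposure: 6 months.
After the first batch: Gamma(23 + 22, 2 + 6) = Gamma(45, 8).
Total count: 2 + 6 + 4 + 1 + 6 + 3 + 2 + 4 + 1 = 29.
Total exposure: 9 months.
After the second batch: Gamma(45 + 29, 8 + 9) = Gamma(74, 17).
Posterior mean = α'/β' = 74/17.

74/17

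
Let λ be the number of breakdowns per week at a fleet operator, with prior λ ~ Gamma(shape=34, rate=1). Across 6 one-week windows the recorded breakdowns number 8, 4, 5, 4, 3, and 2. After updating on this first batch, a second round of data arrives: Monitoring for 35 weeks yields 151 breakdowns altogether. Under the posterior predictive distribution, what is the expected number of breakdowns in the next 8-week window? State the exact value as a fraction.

Total count: 8 + 4 + 5 + 4 + 3 + 2 = 26.
Total exposure: 6 weeks.
After the first batch: Gamma(34 + 26, 1 + 6) = Gamma(60, 7).
Total count 151 over total exposure 35 weeks.
After the second batch: Gamma(60 + 151, 7 + 35) = Gamma(211, 42).
Predictive mean over an 8-week window = T·E[λ|data] = 8·211/42 = 844/21.

844/21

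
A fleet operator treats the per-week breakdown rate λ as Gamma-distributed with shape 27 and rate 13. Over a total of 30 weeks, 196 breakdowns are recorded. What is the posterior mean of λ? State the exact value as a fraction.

Total count 196 over total exposure 30 weeks.
Conjugate update: add total count to the shape and total exposure to the rate, giving Gamma(223, 43).
Posterior mean = α'/β' = 223/43.

223/43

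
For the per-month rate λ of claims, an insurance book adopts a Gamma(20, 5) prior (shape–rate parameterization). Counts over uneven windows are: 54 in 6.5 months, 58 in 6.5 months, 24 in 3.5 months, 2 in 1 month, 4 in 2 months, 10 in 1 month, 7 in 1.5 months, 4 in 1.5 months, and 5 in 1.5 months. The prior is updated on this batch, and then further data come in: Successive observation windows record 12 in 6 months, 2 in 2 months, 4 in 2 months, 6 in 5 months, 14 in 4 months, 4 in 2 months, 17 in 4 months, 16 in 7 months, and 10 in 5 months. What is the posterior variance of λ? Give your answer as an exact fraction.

Total count: 54 + 58 + 24 + 2 + 4 + 10 + 7 + 4 + 5 = 168.
Total exposure: 6.5 + 6.5 + 3.5 + 1 + 2 + 1 + 1.5 + 1.5 + 1.5 = 25 months.
After the first batch: Gamma(20 + 168, 5 + 25) = Gamma(188, 30).
Total count: 12 + 2 + 4 + 6 + 14 + 4 + 17 + 16 + 10 = 85.
Total exposure: 6 + 2 + 2 + 5 + 4 + 2 + 4 + 7 + 5 = 37 months.
After the second batch: Gamma(188 + 85, 30 + 37) = Gamma(273, 67).
Posterior variance = α'/β'² = 273/4489.

273/4489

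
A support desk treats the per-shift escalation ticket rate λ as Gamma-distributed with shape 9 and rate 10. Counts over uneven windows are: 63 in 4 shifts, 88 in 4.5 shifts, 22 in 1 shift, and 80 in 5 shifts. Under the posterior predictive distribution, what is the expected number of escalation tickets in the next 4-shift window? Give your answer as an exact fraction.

Total count: 63 + 88 + 22 + 80 = 253.
Total exposure: 4 + 4.5 + 1 + 5 = 14.5 shifts.
Conjugate update: add total count to the shape and total exposure to the rate, giving Gamma(262, 49/2).
Predictive mean over a 4-shift window = T·E[λ|data] = 4·262/(49/2) = 2096/49.

2096/49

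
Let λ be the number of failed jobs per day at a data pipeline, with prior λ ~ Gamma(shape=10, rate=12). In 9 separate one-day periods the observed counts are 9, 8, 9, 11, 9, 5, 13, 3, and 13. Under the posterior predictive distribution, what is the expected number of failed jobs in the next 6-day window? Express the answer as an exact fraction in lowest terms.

Total count: 9 + 8 + 9 + 11 + 9 + 5 + 13 + 3 + 13 = 80.
Total exposure: 9 days.
Gamma(α, β) with Poisson data over total exposure Σt gives posterior Gamma(α+Σx, β+Σt) = Gamma(90, 21).
Predictive mean over a 6-day window = T·E[λ|data] = 6·90/21 = 180/7.

180/7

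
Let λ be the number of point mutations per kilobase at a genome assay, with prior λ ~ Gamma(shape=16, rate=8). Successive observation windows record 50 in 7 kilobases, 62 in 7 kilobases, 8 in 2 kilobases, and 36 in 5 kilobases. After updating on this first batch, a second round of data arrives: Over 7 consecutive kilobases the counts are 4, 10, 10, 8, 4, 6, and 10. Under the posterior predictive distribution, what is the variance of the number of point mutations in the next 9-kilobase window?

70

Total count: 50 + 62 + 8 + 36 = 156.
Total exposure: 7 + 7 + 2 + 5 = 21 kilobases.
After the first batch: Gamma(16 + 156, 8 + 21) = Gamma(172, 29).
Total count: 4 + 10 + 10 + 8 + 4 + 6 + 10 = 52.
Total exposure: 7 kilobases.
After the second batch: Gamma(172 + 52, 29 + 7) = Gamma(224, 36).
The posterior predictive for a window of length T is Negative Binomial with variance T·α'·(β'+T)/β'² = 9·224·45/1296 = 70.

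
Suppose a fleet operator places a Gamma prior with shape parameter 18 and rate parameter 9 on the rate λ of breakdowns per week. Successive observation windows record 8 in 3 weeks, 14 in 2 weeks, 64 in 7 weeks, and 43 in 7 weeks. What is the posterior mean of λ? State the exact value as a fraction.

21/4

Total count: 8 + 14 + 64 + 43 = 129.
Total exposure: 3 + 2 + 7 + 7 = 19 weeks.
By Gamma–Poisson conjugacy, the posterior is Gamma(α + Σx, β + Σt) = Gamma(18 + 129, 9 + 19) = Gamma(147, 28).
Posterior mean = α'/β' = 147/28 = 21/4.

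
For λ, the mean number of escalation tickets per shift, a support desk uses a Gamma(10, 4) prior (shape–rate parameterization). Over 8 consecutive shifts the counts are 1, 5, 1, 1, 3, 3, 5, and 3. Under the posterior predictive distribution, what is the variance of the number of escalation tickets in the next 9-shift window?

Total count: 1 + 5 + 1 + 1 + 3 + 3 + 5 + 3 = 22.
Total exposure: 8 shifts.
Gamma(α, β) with Poisson data over total exposure Σt gives posterior Gamma(α+Σx, β+Σt) = Gamma(32, 12).
The posterior predictive for a window of length T is Negative Binomial with variance T·α'·(β'+T)/β'² = 9·32·21/144 = 42.

42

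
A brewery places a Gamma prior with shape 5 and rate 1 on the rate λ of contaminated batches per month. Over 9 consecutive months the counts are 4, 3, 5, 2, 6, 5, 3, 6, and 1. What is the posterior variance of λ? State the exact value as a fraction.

Total count: 4 + 3 + 5 + 2 + 6 + 5 + 3 + 6 + 1 = 35.
Total exposure: 9 months.
Posterior: α' = 5 + 35 = 40, β' = 1 + 9 = 10.
Posterior variance = α'/β'² = 40/100 = 2/5.

2/5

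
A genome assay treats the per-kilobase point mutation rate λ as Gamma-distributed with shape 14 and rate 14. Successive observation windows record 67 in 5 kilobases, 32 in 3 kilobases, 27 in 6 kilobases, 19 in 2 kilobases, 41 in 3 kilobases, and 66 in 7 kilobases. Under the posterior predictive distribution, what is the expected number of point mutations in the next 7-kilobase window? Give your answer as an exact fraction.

Total count: 67 + 32 + 27 + 19 + 41 + 66 = 252.
Total exposure: 5 + 3 + 6 + 2 + 3 + 7 = 26 kilobases.
By Gamma–Poisson conjugacy, the posterior is Gamma(α + Σx, β + Σt) = Gamma(14 + 252, 14 + 26) = Gamma(266, 40).
Predictive mean over a 7-kilobase window = T·E[λ|data] = 7·266/40 = 931/20.

931/20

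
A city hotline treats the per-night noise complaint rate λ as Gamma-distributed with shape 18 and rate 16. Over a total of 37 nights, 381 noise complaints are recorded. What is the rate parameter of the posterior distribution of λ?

53

Total count 381 over total exposure 37 nights.
By Gamma–Poisson conjugacy, the posterior is Gamma(α + Σx, β + Σt) = Gamma(18 + 381, 16 + 37) = Gamma(399, 53).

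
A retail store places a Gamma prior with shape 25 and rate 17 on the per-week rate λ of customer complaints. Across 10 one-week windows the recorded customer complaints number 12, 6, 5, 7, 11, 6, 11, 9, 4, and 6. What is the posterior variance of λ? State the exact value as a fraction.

34/243

Total count: 12 + 6 + 5 + 7 + 11 + 6 + 11 + 9 + 4 + 6 = 77.
Total exposure: 10 weeks.
Posterior: α' = 25 + 77 = 102, β' = 17 + 10 = 27.
Posterior variance = α'/β'² = 102/729 = 34/243.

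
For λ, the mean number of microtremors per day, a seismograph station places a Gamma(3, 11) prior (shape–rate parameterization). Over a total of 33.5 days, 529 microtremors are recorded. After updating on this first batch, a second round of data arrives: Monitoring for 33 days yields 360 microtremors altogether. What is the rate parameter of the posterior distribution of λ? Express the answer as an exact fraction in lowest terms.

155/2

Total count 529 over total exposure 33.5 days.
After the first batch: Gamma(3 + 529, 11 + 33.5) = Gamma(532, 89/2).
Total count 360 over total exposure 33 days.
After the second batch: Gamma(532 + 360, 89/2 + 33) = Gamma(892, 155/2).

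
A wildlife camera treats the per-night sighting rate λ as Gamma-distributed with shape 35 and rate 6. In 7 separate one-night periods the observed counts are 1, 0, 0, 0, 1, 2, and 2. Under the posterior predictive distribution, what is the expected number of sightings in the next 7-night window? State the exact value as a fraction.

287/13

Total count: 1 + 0 + 0 + 0 + 1 + 2 + 2 = 6.
Total exposure: 7 nights.
Gamma(α, β) with Poisson data over total exposure Σt gives posterior Gamma(α+Σx, β+Σt) = Gamma(41, 13).
Predictive mean over a 7-night window = T·E[λ|data] = 7·41/13 = 287/13.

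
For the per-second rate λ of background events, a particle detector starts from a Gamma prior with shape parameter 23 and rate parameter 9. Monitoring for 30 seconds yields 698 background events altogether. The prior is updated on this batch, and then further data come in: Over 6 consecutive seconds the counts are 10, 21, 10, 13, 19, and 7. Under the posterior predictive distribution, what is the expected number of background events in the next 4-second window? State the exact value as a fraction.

Total count 698 over total exposure 30 seconds.
After the first batch: Gamma(23 + 698, 9 + 30) = Gamma(721, 39).
Total count: 10 + 21 + 10 + 13 + 19 + 7 = 80.
Total exposure: 6 seconds.
After the second batch: Gamma(721 + 80, 39 + 6) = Gamma(801, 45).
Predictive mean over a 4-second window = T·E[λ|data] = 4·801/45 = 356/5.

356/5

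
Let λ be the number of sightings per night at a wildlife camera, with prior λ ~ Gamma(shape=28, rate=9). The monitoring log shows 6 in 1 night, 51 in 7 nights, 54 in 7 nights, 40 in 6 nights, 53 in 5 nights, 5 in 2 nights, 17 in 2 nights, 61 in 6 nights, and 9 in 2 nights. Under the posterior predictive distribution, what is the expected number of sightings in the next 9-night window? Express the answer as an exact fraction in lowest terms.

2916/47

Total count: 6 + 51 + 54 + 40 + 53 + 5 + 17 + 61 + 9 = 296.
Total exposure: 1 + 7 + 7 + 6 + 5 + 2 + 2 + 6 + 2 = 38 nights.
Gamma(α, β) with Poisson data over total exposure Σt gives posterior Gamma(α+Σx, β+Σt) = Gamma(324, 47).
Predictive mean over a 9-night window = T·E[λ|data] = 9·324/47 = 2916/47.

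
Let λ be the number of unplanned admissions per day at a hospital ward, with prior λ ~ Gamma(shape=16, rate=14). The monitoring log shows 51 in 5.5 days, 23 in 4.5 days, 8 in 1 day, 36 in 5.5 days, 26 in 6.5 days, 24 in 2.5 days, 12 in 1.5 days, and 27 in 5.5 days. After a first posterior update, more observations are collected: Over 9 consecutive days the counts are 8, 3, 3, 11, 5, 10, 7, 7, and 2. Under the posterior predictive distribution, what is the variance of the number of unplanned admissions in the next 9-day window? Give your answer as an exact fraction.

71982/1369

Total count: 51 + 23 + 8 + 36 + 26 + 24 + 12 + 27 = 207.
Total exposure: 5.5 + 4.5 + 1 + 5.5 + 6.5 + 2.5 + 1.5 + 5.5 = 32.5 days.
After the first batch: Gamma(16 + 207, 14 + 32.5) = Gamma(223, 93/2).
Total count: 8 + 3 + 3 + 11 + 5 + 10 + 7 + 7 + 2 = 56.
Total exposure: 9 days.
After the second batch: Gamma(223 + 56, 93/2 + 9) = Gamma(279, 111/2).
The posterior predictive for a window of length T is Negative Binomial with variance T·α'·(β'+T)/β'² = 9·279·(129/2)/(12321/4) = 71982/1369.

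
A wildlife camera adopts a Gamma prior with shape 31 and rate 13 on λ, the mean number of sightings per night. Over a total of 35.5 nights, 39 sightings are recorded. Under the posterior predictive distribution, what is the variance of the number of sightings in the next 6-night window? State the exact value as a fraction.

91560/9409

Total count 39 over total exposure 35.5 nights.
Posterior: α' = 31 + 39 = 70, β' = 13 + 35.5 = 97/2.
The posterior predictive for a window of length T is Negative Binomial with variance T·α'·(β'+T)/β'² = 6·70·(109/2)/(9409/4) = 91560/9409.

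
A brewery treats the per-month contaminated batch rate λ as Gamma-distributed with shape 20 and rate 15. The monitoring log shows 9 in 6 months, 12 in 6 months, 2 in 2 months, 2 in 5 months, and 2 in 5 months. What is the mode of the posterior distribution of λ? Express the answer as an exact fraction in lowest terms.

Total count: 9 + 12 + 2 + 2 + 2 = 27.
Total exposure: 6 + 6 + 2 + 5 + 5 = 24 months.
Gamma(α, β) with Poisson data over total exposure Σt gives posterior Gamma(α+Σx, β+Σt) = Gamma(47, 39).
Posterior mode = (α'−1)/β' = 46/39.

46/39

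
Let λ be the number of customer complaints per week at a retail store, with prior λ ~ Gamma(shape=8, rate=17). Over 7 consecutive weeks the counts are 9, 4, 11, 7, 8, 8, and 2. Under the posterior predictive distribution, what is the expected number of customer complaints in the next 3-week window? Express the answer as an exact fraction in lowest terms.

57/8

Total count: 9 + 4 + 11 + 7 + 8 + 8 + 2 = 49.
Total exposure: 7 weeks.
The Gamma prior is conjugate for the Poisson rate, so λ | data ~ Gamma(8+49, 17+7) = Gamma(57, 24).
Predictive mean over a 3-week window = T·E[λ|data] = 3·57/24 = 57/8.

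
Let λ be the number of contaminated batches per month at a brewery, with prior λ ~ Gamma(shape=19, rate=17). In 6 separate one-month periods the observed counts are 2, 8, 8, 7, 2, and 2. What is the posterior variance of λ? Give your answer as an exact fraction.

48/529

Total count: 2 + 8 + 8 + 7 + 2 + 2 = 29.
Total exposure: 6 months.
Conjugate update: add total count to the shape and total exposure to the rate, giving Gamma(48, 23).
Posterior variance = α'/β'² = 48/529.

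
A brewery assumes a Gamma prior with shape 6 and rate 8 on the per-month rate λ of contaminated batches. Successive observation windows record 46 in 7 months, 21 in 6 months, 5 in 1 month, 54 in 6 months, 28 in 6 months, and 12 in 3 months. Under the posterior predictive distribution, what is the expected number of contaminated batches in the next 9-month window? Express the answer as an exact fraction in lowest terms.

Total count: 46 + 21 + 5 + 54 + 28 + 12 = 166.
Total exposure: 7 + 6 + 1 + 6 + 6 + 3 = 29 months.
Posterior: α' = 6 + 166 = 172, β' = 8 + 29 = 37.
Predictive mean over a 9-month window = T·E[λ|data] = 9·172/37 = 1548/37.

1548/37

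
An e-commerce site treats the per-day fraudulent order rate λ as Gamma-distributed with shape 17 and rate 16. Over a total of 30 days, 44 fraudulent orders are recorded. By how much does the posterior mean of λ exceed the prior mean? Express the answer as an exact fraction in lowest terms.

97/368

Total count 44 over total exposure 30 days.
Gamma(α, β) with Poisson data over total exposure Σt gives posterior Gamma(α+Σx, β+Σt) = Gamma(61, 46).
Posterior mean = 61/46 = 61/46; prior mean = 17/16 = 17/16. Difference = 61/46 − 17/16 = 97/368.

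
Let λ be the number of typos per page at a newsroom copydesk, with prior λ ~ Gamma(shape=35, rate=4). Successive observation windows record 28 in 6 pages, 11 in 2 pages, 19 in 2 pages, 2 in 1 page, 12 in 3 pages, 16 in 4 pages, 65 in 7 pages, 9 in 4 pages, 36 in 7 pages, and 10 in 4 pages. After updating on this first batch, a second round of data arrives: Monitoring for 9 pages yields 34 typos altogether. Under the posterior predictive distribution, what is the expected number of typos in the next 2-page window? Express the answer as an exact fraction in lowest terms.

Total count: 28 + 11 + 19 + 2 + 12 + 16 + 65 + 9 + 36 + 10 = 208.
Total exposure: 6 + 2 + 2 + 1 + 3 + 4 + 7 + 4 + 7 + 4 = 40 pages.
After the first batch: Gamma(35 + 208, 4 + 40) = Gamma(243, 44).
Total count 34 over total exposure 9 pages.
After the second batch: Gamma(243 + 34, 44 + 9) = Gamma(277, 53).
Predictive mean over a 2-page window = T·E[λ|data] = 2·277/53 = 554/53.

554/53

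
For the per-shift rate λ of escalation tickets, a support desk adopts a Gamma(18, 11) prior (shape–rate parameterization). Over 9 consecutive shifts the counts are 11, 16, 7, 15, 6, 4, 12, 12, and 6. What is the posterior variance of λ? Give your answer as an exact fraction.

Total count: 11 + 16 + 7 + 15 + 6 + 4 + 12 + 12 + 6 = 89.
Total exposure: 9 shifts.
By Gamma–Poisson conjugacy, the posterior is Gamma(α + Σx, β + Σt) = Gamma(18 + 89, 11 + 9) = Gamma(107, 20).
Posterior variance = α'/β'² = 107/400.

107/400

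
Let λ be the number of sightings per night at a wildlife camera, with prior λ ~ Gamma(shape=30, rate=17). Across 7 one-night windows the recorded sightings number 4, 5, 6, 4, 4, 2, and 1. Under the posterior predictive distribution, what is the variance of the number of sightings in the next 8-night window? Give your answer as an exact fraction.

Total count: 4 + 5 + 6 + 4 + 4 + 2 + 1 = 26.
Total exposure: 7 nights.
Posterior: α' = 30 + 26 = 56, β' = 17 + 7 = 24.
The posterior predictive for a window of length T is Negative Binomial with variance T·α'·(β'+T)/β'² = 8·56·32/576 = 224/9.

224/9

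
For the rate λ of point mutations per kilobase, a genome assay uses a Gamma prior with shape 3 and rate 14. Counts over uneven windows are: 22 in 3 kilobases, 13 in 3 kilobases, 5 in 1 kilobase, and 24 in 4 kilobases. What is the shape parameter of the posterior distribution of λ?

67

Total count: 22 + 13 + 5 + 24 = 64.
Total exposure: 3 + 3 + 1 + 4 = 11 kilobases.
Gamma(α, β) with Poisson data over total exposure Σt gives posterior Gamma(α+Σx, β+Σt) = Gamma(67, 25).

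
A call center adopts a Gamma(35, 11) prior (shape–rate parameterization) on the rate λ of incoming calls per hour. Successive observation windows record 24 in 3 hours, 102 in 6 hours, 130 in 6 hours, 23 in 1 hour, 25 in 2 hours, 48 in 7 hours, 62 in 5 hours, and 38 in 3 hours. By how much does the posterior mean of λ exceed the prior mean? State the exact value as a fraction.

Total count: 24 + 102 + 130 + 23 + 25 + 48 + 62 + 38 = 452.
Total exposure: 3 + 6 + 6 + 1 + 2 + 7 + 5 + 3 = 33 hours.
Conjugate update: add total count to the shape and total exposure to the rate, giving Gamma(487, 44).
Posterior mean = 487/44 = 487/44; prior mean = 35/11 = 35/11. Difference = 487/44 − 35/11 = 347/44.

347/44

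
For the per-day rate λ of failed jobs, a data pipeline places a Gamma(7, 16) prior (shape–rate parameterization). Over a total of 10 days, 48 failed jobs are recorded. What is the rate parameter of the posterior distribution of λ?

26

Total count 48 over total exposure 10 days.
Gamma(α, β) with Poisson data over total exposure Σt gives posterior Gamma(α+Σx, β+Σt) = Gamma(55, 26).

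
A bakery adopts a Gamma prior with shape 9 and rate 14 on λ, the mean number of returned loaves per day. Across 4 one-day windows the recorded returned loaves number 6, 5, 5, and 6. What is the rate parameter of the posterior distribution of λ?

18

Total count: 6 + 5 + 5 + 6 = 22.
Total exposure: 4 days.
Gamma(α, β) with Poisson data over total exposure Σt gives posterior Gamma(α+Σx, β+Σt) = Gamma(31, 18).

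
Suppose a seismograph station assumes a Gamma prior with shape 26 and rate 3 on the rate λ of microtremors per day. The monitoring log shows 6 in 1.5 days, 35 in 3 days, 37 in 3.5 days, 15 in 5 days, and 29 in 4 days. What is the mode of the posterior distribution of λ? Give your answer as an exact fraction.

147/20

Total count: 6 + 35 + 37 + 15 + 29 = 122.
Total exposure: 1.5 + 3 + 3.5 + 5 + 4 = 17 days.
By Gamma–Poisson conjugacy, the posterior is Gamma(α + Σx, β + Σt) = Gamma(26 + 122, 3 + 17) = Gamma(148, 20).
Posterior mode = (α'−1)/β' = 147/20.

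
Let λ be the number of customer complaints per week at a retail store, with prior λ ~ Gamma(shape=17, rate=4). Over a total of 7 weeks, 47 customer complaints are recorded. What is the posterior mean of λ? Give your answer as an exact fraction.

64/11

Total count 47 over total exposure 7 weeks.
Gamma(α, β) with Poisson data over total exposure Σt gives posterior Gamma(α+Σx, β+Σt) = Gamma(64, 11).
Posterior mean = α'/β' = 64/11.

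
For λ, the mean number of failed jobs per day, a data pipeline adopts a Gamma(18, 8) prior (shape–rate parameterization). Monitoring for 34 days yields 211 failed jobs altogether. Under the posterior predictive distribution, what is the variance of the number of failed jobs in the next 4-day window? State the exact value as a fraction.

Total count 211 over total exposure 34 days.
Gamma(α, β) with Poisson data over total exposure Σt gives posterior Gamma(α+Σx, β+Σt) = Gamma(229, 42).
The posterior predictive for a window of length T is Negative Binomial with variance T·α'·(β'+T)/β'² = 4·229·46/1764 = 10534/441.

10534/441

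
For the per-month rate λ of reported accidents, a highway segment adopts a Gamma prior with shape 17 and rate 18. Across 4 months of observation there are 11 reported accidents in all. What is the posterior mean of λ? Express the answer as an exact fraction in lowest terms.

Total count 11 over total exposure 4 months.
Gamma(α, β) with Poisson data over total exposure Σt gives posterior Gamma(α+Σx, β+Σt) = Gamma(28, 22).
Posterior mean = α'/β' = 28/22 = 14/11.

14/11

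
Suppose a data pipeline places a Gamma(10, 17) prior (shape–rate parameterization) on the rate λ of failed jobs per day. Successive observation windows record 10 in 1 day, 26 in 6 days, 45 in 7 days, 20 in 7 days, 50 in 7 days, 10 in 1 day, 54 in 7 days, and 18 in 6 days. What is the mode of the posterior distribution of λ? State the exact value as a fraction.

242/59

Total count: 10 + 26 + 45 + 20 + 50 + 10 + 54 + 18 = 233.
Total exposure: 1 + 6 + 7 + 7 + 7 + 1 + 7 + 6 = 42 days.
Conjugate update: add total count to the shape and total exposure to the rate, giving Gamma(243, 59).
Posterior mode = (α'−1)/β' = 242/59.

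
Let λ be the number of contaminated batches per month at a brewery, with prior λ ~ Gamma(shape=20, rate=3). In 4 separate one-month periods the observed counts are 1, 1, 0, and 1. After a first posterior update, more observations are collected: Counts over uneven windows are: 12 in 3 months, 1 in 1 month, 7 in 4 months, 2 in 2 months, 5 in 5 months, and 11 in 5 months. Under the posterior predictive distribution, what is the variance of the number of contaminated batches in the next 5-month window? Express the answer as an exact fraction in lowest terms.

Total count: 1 + 1 + 0 + 1 = 3.
Total exposure: 4 months.
After the first batch: Gamma(20 + 3, 3 + 4) = Gamma(23, 7).
Total count: 12 + 1 + 7 + 2 + 5 + 11 = 38.
Total exposure: 3 + 1 + 4 + 2 + 5 + 5 = 20 months.
After the second batch: Gamma(23 + 38, 7 + 20) = Gamma(61, 27).
The posterior predictive for a window of length T is Negative Binomial with variance T·α'·(β'+T)/β'² = 5·61·32/729 = 9760/729.

9760/729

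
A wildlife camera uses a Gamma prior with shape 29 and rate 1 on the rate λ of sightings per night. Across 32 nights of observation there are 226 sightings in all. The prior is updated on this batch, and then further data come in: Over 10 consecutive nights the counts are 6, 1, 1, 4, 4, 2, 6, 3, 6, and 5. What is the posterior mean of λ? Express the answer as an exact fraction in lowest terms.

Total count 226 over total exposure 32 nights.
After the first batch: Gamma(29 + 226, 1 + 32) = Gamma(255, 33).
Total count: 6 + 1 + 1 + 4 + 4 + 2 + 6 + 3 + 6 + 5 = 38.
Total exposure: 10 nights.
After the second batch: Gamma(255 + 38, 33 + 10) = Gamma(293, 43).
Posterior mean = α'/β' = 293/43.

293/43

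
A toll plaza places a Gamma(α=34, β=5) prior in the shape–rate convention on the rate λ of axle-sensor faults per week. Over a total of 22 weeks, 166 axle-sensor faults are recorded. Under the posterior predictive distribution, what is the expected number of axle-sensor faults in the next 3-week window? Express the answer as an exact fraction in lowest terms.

200/9

Total count 166 over total exposure 22 weeks.
Conjugate update: add total count to the shape and total exposure to the rate, giving Gamma(200, 27).
Predictive mean over a 3-week window = T·E[λ|data] = 3·200/27 = 200/9.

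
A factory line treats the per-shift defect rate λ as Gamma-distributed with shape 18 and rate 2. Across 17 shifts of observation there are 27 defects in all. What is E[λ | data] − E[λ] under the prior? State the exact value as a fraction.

Total count 27 over total exposure 17 shifts.
Gamma(α, β) with Poisson data over total exposure Σt gives posterior Gamma(α+Σx, β+Σt) = Gamma(45, 19).
Posterior mean = 45/19 = 45/19; prior mean = 18/2 = 9. Difference = 45/19 − 9 = -126/19.

-126/19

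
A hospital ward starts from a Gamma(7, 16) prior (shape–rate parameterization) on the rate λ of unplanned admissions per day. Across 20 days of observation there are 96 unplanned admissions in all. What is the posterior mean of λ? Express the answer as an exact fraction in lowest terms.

103/36

Total count 96 over total exposure 20 days.
By Gamma–Poisson conjugacy, the posterior is Gamma(α + Σx, β + Σt) = Gamma(7 + 96, 16 + 20) = Gamma(103, 36).
Posterior mean = α'/β' = 103/36.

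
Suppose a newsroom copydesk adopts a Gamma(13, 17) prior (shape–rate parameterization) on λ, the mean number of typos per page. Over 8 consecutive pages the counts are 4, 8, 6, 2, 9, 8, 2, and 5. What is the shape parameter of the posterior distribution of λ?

57

Total count: 4 + 8 + 6 + 2 + 9 + 8 + 2 + 5 = 44.
Total exposure: 8 pages.
Conjugate update: add total count to the shape and total exposure to the rate, giving Gamma(57, 25).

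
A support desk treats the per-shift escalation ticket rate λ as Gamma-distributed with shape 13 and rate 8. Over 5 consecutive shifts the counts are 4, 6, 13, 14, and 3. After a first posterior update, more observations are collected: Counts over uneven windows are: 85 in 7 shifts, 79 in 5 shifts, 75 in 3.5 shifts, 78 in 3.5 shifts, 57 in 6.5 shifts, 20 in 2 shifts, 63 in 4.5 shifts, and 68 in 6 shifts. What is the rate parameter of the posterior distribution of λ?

51

Total count: 4 + 6 + 13 + 14 + 3 = 40.
Total exposure: 5 shifts.
After the first batch: Gamma(13 + 40, 8 + 5) = Gamma(53, 13).
Total count: 85 + 79 + 75 + 78 + 57 + 20 + 63 + 68 = 525.
Total exposure: 7 + 5 + 3.5 + 3.5 + 6.5 + 2 + 4.5 + 6 = 38 shifts.
After the second batch: Gamma(53 + 525, 13 + 38) = Gamma(578, 51).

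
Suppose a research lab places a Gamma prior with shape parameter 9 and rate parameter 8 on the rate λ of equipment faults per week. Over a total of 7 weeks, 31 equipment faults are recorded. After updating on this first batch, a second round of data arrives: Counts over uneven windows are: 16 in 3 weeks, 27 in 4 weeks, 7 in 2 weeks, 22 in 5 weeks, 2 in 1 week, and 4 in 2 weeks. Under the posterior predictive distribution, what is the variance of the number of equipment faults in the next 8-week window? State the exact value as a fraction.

Total count 31 over total exposure 7 weeks.
After the first batch: Gamma(9 + 31, 8 + 7) = Gamma(40, 15).
Total count: 16 + 27 + 7 + 22 + 2 + 4 = 78.
Total exposure: 3 + 4 + 2 + 5 + 1 + 2 = 17 weeks.
After the second batch: Gamma(40 + 78, 15 + 17) = Gamma(118, 32).
The posterior predictive for a window of length T is Negative Binomial with variance T·α'·(β'+T)/β'² = 8·118·40/1024 = 295/8.

295/8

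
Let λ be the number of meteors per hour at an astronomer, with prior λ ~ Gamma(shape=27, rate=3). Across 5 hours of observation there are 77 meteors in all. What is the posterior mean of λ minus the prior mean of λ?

Total count 77 over total exposure 5 hours.
Posterior: α' = 27 + 77 = 104, β' = 3 + 5 = 8.
Posterior mean = 104/8 = 13; prior mean = 27/3 = 9. Difference = 13 − 9 = 4.

4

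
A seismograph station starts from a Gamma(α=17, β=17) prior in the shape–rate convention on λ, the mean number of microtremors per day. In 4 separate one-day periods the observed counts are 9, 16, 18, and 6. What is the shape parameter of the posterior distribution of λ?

66

Total count: 9 + 16 + 18 + 6 = 49.
Total exposure: 4 days.
The Gamma prior is conjugate for the Poisson rate, so λ | data ~ Gamma(17+49, 17+4) = Gamma(66, 21).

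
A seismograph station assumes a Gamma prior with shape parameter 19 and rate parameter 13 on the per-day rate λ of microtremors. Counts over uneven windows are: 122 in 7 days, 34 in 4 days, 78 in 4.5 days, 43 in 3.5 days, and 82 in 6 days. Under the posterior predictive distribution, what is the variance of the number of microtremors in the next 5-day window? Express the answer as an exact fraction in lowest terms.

40635/722

Total count: 122 + 34 + 78 + 43 + 82 = 359.
Total exposure: 7 + 4 + 4.5 + 3.5 + 6 = 25 days.
Posterior: α' = 19 + 359 = 378, β' = 13 + 25 = 38.
The posterior predictive for a window of length T is Negative Binomial with variance T·α'·(β'+T)/β'² = 5·378·43/1444 = 40635/722.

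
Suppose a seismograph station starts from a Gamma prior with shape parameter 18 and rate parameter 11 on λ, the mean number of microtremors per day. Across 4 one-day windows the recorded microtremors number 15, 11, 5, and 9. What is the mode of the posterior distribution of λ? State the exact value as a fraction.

19/5

Total count: 15 + 11 + 5 + 9 = 40.
Total exposure: 4 days.
By Gamma–Poisson conjugacy, the posterior is Gamma(α + Σx, β + Σt) = Gamma(18 + 40, 11 + 4) = Gamma(58, 15).
Posterior mode = (α'−1)/β' = 57/15 = 19/5.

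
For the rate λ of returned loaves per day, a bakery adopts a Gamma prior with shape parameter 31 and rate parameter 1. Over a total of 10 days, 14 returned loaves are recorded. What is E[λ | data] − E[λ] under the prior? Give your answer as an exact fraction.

-296/11

Total count 14 over total exposure 10 days.
By Gamma–Poisson conjugacy, the posterior is Gamma(α + Σx, β + Σt) = Gamma(31 + 14, 1 + 10) = Gamma(45, 11).
Posterior mean = 45/11 = 45/11; prior mean = 31/1 = 31. Difference = 45/11 − 31 = -296/11.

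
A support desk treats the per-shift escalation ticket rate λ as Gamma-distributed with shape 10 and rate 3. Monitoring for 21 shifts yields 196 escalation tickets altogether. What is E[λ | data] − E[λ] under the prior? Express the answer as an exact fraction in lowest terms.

Total count 196 over total exposure 21 shifts.
The Gamma prior is conjugate for the Poisson rate, so λ | data ~ Gamma(10+196, 3+21) = Gamma(206, 24).
Posterior mean = 206/24 = 103/12; prior mean = 10/3 = 10/3. Difference = 103/12 − 10/3 = 21/4.

21/4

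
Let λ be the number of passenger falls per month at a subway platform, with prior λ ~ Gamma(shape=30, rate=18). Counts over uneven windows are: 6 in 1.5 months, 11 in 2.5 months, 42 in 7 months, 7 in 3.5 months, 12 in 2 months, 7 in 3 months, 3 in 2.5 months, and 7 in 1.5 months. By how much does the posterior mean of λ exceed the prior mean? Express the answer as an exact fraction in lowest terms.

Total count: 6 + 11 + 42 + 7 + 12 + 7 + 3 + 7 = 95.
Total exposure: 1.5 + 2.5 + 7 + 3.5 + 2 + 3 + 2.5 + 1.5 = 23.5 months.
Posterior: α' = 30 + 95 = 125, β' = 18 + 23.5 = 83/2.
Posterior mean = 125/(83/2) = 250/83; prior mean = 30/18 = 5/3. Difference = 250/83 − 5/3 = 335/249.

335/249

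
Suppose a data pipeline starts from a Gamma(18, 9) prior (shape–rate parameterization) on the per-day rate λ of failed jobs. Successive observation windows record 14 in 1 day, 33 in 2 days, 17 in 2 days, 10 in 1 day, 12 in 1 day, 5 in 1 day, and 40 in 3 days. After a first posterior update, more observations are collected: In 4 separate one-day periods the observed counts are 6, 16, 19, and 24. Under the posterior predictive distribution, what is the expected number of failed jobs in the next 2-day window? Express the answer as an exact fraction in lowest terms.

Total count: 14 + 33 + 17 + 10 + 12 + 5 + 40 = 131.
Total exposure: 1 + 2 + 2 + 1 + 1 + 1 + 3 = 11 days.
After the first batch: Gamma(18 + 131, 9 + 11) = Gamma(149, 20).
Total count: 6 + 16 + 19 + 24 = 65.
Total exposure: 4 days.
After the second batch: Gamma(149 + 65, 20 + 4) = Gamma(214, 24).
Predictive mean over a 2-day window = T·E[λ|data] = 2·214/24 = 107/6.

107/6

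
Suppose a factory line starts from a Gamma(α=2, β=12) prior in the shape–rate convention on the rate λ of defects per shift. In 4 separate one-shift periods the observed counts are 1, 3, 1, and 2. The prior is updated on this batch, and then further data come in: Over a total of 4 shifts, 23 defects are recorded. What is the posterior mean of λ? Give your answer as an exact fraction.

Total count: 1 + 3 + 1 + 2 = 7.
Total exposure: 4 shifts.
After the first batch: Gamma(2 + 7, 12 + 4) = Gamma(9, 16).
Total count 23 over total exposure 4 shifts.
After the second batch: Gamma(9 + 23, 16 + 4) = Gamma(32, 20).
Posterior mean = α'/β' = 32/20 = 8/5.

8/5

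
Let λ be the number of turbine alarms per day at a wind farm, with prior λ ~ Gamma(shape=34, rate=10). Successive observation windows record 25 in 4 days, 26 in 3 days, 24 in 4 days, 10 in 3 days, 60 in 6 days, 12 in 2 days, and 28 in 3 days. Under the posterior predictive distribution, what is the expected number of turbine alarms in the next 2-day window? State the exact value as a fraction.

438/35

Total count: 25 + 26 + 24 + 10 + 60 + 12 + 28 = 185.
Total exposure: 4 + 3 + 4 + 3 + 6 + 2 + 3 = 25 days.
By Gamma–Poisson conjugacy, the posterior is Gamma(α + Σx, β + Σt) = Gamma(34 + 185, 10 + 25) = Gamma(219, 35).
Predictive mean over a 2-day window = T·E[λ|data] = 2·219/35 = 438/35.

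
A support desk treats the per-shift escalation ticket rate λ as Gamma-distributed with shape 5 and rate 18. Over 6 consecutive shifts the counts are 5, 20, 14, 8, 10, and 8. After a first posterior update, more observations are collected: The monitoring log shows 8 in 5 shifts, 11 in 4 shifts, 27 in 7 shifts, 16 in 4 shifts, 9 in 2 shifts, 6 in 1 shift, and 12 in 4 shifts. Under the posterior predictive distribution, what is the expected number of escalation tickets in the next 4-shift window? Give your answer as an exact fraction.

212/17

Total count: 5 + 20 + 14 + 8 + 10 + 8 = 65.
Total exposure: 6 shifts.
After the first batch: Gamma(5 + 65, 18 + 6) = Gamma(70, 24).
Total count: 8 + 11 + 27 + 16 + 9 + 6 + 12 = 89.
Total exposure: 5 + 4 + 7 + 4 + 2 + 1 + 4 = 27 shifts.
After the second batch: Gamma(70 + 89, 24 + 27) = Gamma(159, 51).
Predictive mean over a 4-shift window = T·E[λ|data] = 4·159/51 = 212/17.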